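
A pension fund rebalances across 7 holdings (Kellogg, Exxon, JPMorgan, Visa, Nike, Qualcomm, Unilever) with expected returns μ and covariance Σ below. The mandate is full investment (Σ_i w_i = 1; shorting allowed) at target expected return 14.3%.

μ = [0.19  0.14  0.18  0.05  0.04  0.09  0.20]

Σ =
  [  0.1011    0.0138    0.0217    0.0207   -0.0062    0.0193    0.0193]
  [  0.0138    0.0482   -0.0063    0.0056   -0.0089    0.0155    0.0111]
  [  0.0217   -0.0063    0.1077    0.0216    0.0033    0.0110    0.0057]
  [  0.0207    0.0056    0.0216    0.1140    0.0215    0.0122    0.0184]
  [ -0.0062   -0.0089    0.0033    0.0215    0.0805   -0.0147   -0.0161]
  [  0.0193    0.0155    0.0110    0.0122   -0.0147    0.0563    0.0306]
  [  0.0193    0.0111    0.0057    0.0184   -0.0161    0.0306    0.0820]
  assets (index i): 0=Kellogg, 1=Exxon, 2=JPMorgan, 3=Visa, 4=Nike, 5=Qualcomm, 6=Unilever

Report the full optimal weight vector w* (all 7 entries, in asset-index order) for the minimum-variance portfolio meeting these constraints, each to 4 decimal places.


0.0890  0.3208  0.1626  -0.0477  0.2254  0.0426  0.2072

g=Σ⁻¹μ = [1.0451  2.8267  1.6793  -0.7878  1.3930  -0.6233  2.3765]
h=Σ⁻¹𝟙 = [3.2540  18.9966  7.7194  0.0160  17.9239  10.2252  8.0210]
a=μᵀg=1.332117  b=𝟙ᵀg=7.909501  c=𝟙ᵀh=66.156138  D=ac−b²=25.567490
λ₁=(c·0.143−b)/D = (66.156138·0.143−7.909501)/25.567490 = 0.060656
λ₂=(a−b·0.143)/D = (1.332117−7.909501·0.143)/25.567490 = 0.007864
w* = 0.060656·g + 0.007864·h:
  w_0 = 0.060656·1.0451 + 0.007864·3.2540 = 0.0890  (Kellogg)
  w_1 = 0.060656·2.8267 + 0.007864·18.9966 = 0.3208  (Exxon)
  w_2 = 0.060656·1.6793 + 0.007864·7.7194 = 0.1626  (JPMorgan)
  w_3 = 0.060656·-0.7878 + 0.007864·0.0160 = -0.0477  (Visa)
  w_4 = 0.060656·1.3930 + 0.007864·17.9239 = 0.2254  (Nike)
  w_5 = 0.060656·-0.6233 + 0.007864·10.2252 = 0.0426  (Qualcomm)
  w_6 = 0.060656·2.3765 + 0.007864·8.0210 = 0.2072  (Unilever)
Σw_i=1.0000  μᵀw=0.1430
σ²=wᵀΣw=λ₁·μ_p+λ₂ = 0.060656·0.143 + 0.007864 = 0.016538 ≈ 0.0165


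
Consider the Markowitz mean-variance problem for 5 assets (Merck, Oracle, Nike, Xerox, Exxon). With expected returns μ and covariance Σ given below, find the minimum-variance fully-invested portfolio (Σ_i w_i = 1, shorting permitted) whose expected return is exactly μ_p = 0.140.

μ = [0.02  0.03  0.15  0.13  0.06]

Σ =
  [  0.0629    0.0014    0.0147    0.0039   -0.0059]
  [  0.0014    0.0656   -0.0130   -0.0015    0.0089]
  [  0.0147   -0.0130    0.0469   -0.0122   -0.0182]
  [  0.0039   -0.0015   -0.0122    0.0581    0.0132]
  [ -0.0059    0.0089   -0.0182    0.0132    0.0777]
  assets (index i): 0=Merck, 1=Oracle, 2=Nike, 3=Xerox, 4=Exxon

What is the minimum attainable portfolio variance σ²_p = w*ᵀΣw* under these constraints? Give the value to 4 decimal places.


p=Σ⁻¹μ = [-1.0109  1.4169  5.2008  3.1580  1.2149]
q=Σ⁻¹𝟙 = [7.0661  20.6616  36.5844  21.3207  15.9872]
a=μᵀp=1.285849  b=𝟙ᵀp=9.979755  c=𝟙ᵀq=101.619978  D=ac−b²=31.072407
λ₁=(c·0.140−b)/D = (101.619978·0.140−9.979755)/31.072407 = 0.136682
λ₂=(a−b·0.140)/D = (1.285849−9.979755·0.140)/31.072407 = -0.003583
w* = 0.136682·p + -0.003583·q:
  w_0 = 0.136682·-1.0109 + -0.003583·7.0661 = -0.1635  (Merck)
  w_1 = 0.136682·1.4169 + -0.003583·20.6616 = 0.1196  (Oracle)
  w_2 = 0.136682·5.2008 + -0.003583·36.5844 = 0.5798  (Nike)
  w_3 = 0.136682·3.1580 + -0.003583·21.3207 = 0.3553  (Xerox)
  w_4 = 0.136682·1.2149 + -0.003583·15.9872 = 0.1088  (Exxon)
Σw_i=1.0000  μᵀw=0.1400
σ²=wᵀΣw=λ₁·μ_p+λ₂ = 0.136682·0.140 + -0.003583 = 0.015553 ≈ 0.0156

0.0156


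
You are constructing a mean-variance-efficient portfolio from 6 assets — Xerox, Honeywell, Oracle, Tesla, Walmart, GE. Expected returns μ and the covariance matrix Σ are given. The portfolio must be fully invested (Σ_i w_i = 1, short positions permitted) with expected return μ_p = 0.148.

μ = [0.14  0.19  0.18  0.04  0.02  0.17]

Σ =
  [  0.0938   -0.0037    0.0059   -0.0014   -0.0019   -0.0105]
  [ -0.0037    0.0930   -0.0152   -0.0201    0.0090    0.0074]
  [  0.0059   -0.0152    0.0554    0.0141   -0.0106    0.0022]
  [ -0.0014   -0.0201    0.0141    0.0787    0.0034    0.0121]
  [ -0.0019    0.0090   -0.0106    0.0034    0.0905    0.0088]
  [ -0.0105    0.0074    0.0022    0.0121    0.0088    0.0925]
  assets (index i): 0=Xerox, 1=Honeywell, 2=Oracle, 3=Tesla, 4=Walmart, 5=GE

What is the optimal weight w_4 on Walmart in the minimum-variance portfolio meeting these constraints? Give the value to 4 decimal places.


g=Σ⁻¹μ = [1.5568  2.6142  3.7147  0.2722  0.2575  1.6570]
h=Σ⁻¹𝟙 = [11.2856  15.2705  19.8669  11.5706  10.8972  7.8475]
a=μᵀg=1.681008  b=𝟙ᵀg=10.072260  c=𝟙ᵀh=76.738328  D=ac−b²=27.547343
λ₁=(c·0.148−b)/D = (76.738328·0.148−10.072260)/27.547343 = 0.046647
λ₂=(a−b·0.148)/D = (1.681008−10.072260·0.148)/27.547343 = 0.006909
w* = 0.046647·g + 0.006909·h:
  w_0 = 0.046647·1.5568 + 0.006909·11.2856 = 0.1506  (Xerox)
  w_1 = 0.046647·2.6142 + 0.006909·15.2705 = 0.2274  (Honeywell)
  w_2 = 0.046647·3.7147 + 0.006909·19.8669 = 0.3105  (Oracle)
  w_3 = 0.046647·0.2722 + 0.006909·11.5706 = 0.0926  (Tesla)
  w_4 = 0.046647·0.2575 + 0.006909·10.8972 = 0.0873  (Walmart)
  w_5 = 0.046647·1.6570 + 0.006909·7.8475 = 0.1315  (GE)
Σw_i=1.0000  μᵀw=0.1480
σ²=wᵀΣw=λ₁·μ_p+λ₂ = 0.046647·0.148 + 0.006909 = 0.013812 ≈ 0.0138

0.0873


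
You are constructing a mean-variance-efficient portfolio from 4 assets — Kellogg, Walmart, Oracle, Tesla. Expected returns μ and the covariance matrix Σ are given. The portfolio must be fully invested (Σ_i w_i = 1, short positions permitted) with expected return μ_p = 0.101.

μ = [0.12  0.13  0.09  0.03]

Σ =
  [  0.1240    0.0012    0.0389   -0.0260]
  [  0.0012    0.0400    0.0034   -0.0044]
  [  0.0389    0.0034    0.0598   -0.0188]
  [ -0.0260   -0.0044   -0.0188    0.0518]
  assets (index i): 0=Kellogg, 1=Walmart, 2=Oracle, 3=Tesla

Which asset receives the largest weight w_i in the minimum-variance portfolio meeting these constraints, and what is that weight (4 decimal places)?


Walmart (0.4933)

u=Σ⁻¹μ = [0.9053  3.3094  1.2883  1.7822]
v=Σ⁻¹𝟙 = [8.4343  26.6782  20.1281  33.1098]
a=μᵀu=0.708261  b=𝟙ᵀu=7.285103  c=𝟙ᵀv=88.350357  D=ac−b²=9.502362
λ₁=(c·0.101−b)/D = (88.350357·0.101−7.285103)/9.502362 = 0.172408
λ₂=(a−b·0.101)/D = (0.708261−7.285103·0.101)/9.502362 = -0.002898
w* = 0.172408·u + -0.002898·v:
  w_0 = 0.172408·0.9053 + -0.002898·8.4343 = 0.1316  (Kellogg)
  w_1 = 0.172408·3.3094 + -0.002898·26.6782 = 0.4933  (Walmart)
  w_2 = 0.172408·1.2883 + -0.002898·20.1281 = 0.1638  (Oracle)
  w_3 = 0.172408·1.7822 + -0.002898·33.1098 = 0.2113  (Tesla)
Σw_i=1.0000  μᵀw=0.1010
σ²=wᵀΣw=λ₁·μ_p+λ₂ = 0.172408·0.101 + -0.002898 = 0.014516 ≈ 0.0145


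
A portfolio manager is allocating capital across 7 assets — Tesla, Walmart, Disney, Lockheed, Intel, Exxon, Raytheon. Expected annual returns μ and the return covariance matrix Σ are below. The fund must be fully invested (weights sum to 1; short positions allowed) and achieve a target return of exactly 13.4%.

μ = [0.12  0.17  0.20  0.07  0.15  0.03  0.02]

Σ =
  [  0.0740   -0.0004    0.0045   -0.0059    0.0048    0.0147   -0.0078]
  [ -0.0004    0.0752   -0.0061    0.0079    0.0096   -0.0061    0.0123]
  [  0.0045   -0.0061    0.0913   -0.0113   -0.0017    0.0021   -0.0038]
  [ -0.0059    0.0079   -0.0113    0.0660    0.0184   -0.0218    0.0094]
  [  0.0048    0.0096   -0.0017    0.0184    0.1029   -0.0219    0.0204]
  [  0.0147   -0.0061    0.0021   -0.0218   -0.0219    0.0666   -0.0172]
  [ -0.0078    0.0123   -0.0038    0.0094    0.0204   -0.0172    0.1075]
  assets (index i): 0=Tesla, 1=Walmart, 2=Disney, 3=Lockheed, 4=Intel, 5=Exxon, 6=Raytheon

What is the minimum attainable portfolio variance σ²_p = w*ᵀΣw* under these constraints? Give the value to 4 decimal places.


x=Σ⁻¹μ = [1.2814  2.2674  2.4415  1.3605  1.2379  1.1335  -0.0666]
y=Σ⁻¹𝟙 = [9.8671  11.6335  13.9221  21.9115  8.0233  25.8239  9.8726]
a=μᵀx=1.341124  b=𝟙ᵀx=9.655635  c=𝟙ᵀy=101.053992  D=ac−b²=42.294600
λ₁=(c·0.134−b)/D = (101.053992·0.134−9.655635)/42.294600 = 0.091870
λ₂=(a−b·0.134)/D = (1.341124−9.655635·0.134)/42.294600 = 0.001118
w* = 0.091870·x + 0.001118·y:
  w_0 = 0.091870·1.2814 + 0.001118·9.8671 = 0.1287  (Tesla)
  w_1 = 0.091870·2.2674 + 0.001118·11.6335 = 0.2213  (Walmart)
  w_2 = 0.091870·2.4415 + 0.001118·13.9221 = 0.2399  (Disney)
  w_3 = 0.091870·1.3605 + 0.001118·21.9115 = 0.1495  (Lockheed)
  w_4 = 0.091870·1.2379 + 0.001118·8.0233 = 0.1227  (Intel)
  w_5 = 0.091870·1.1335 + 0.001118·25.8239 = 0.1330  (Exxon)
  w_6 = 0.091870·-0.0666 + 0.001118·9.8726 = 0.0049  (Raytheon)
Σw_i=1.0000  μᵀw=0.1340
σ²=wᵀΣw=λ₁·μ_p+λ₂ = 0.091870·0.134 + 0.001118 = 0.013428 ≈ 0.0134

0.0134


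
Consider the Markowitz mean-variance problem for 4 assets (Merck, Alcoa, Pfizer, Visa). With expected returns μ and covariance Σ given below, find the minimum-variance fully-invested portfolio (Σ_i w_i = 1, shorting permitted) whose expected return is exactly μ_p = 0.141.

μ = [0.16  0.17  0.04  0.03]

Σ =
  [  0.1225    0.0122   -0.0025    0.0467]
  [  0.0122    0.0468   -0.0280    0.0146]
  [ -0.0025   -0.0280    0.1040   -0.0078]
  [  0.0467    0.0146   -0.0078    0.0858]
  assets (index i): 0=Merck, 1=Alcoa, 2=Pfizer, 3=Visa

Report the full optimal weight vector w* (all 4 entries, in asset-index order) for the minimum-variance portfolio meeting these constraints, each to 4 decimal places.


0.1447  0.6391  0.2706  -0.0545

x=Σ⁻¹μ = [1.2527  4.5430  1.5656  -0.9629]
y=Σ⁻¹𝟙 = [3.0849  29.3104  18.0782  6.6318]
a=μᵀx=1.006484  b=𝟙ᵀx=6.398444  c=𝟙ᵀy=57.105401  D=ac−b²=16.535589
λ₁=(c·0.141−b)/D = (57.105401·0.141−6.398444)/16.535589 = 0.099991
λ₂=(a−b·0.141)/D = (1.006484−6.398444·0.141)/16.535589 = 0.006308
w* = 0.099991·x + 0.006308·y:
  w_0 = 0.099991·1.2527 + 0.006308·3.0849 = 0.1447  (Merck)
  w_1 = 0.099991·4.5430 + 0.006308·29.3104 = 0.6391  (Alcoa)
  w_2 = 0.099991·1.5656 + 0.006308·18.0782 = 0.2706  (Pfizer)
  w_3 = 0.099991·-0.9629 + 0.006308·6.6318 = -0.0545  (Visa)
Σw_i=1.0000  μᵀw=0.1410
σ²=wᵀΣw=λ₁·μ_p+λ₂ = 0.099991·0.141 + 0.006308 = 0.020407 ≈ 0.0204


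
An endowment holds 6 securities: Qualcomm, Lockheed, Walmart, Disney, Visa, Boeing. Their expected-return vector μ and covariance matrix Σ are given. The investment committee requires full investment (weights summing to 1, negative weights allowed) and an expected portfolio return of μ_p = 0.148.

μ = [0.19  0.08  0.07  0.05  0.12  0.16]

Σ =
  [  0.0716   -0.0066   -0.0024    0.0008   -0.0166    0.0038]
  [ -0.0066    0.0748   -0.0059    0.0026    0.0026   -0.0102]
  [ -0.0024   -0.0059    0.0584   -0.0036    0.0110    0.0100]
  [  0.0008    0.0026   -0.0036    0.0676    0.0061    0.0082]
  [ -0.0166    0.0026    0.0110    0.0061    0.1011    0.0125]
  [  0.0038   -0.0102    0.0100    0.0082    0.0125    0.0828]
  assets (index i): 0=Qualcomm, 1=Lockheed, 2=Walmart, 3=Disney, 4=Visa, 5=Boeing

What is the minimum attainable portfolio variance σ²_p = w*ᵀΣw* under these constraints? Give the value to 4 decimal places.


u=Σ⁻¹μ = [3.0461  1.5793  0.9794  0.3783  1.3152  1.6328]
v=Σ⁻¹𝟙 = [17.4713  16.6989  17.2289  13.0347  8.5983  8.6629]
a=μᵀu=1.211649  b=𝟙ᵀu=8.931082  c=𝟙ᵀv=81.695029  D=ac−b²=19.221458
λ₁=(c·0.148−b)/D = (81.695029·0.148−8.931082)/19.221458 = 0.164388
λ₂=(a−b·0.148)/D = (1.211649−8.931082·0.148)/19.221458 = -0.005731
w* = 0.164388·u + -0.005731·v:
  w_0 = 0.164388·3.0461 + -0.005731·17.4713 = 0.4006  (Qualcomm)
  w_1 = 0.164388·1.5793 + -0.005731·16.6989 = 0.1639  (Lockheed)
  w_2 = 0.164388·0.9794 + -0.005731·17.2289 = 0.0623  (Walmart)
  w_3 = 0.164388·0.3783 + -0.005731·13.0347 = -0.0125  (Disney)
  w_4 = 0.164388·1.3152 + -0.005731·8.5983 = 0.1669  (Visa)
  w_5 = 0.164388·1.6328 + -0.005731·8.6629 = 0.2188  (Boeing)
Σw_i=1.0000  μᵀw=0.1480
σ²=wᵀΣw=λ₁·μ_p+λ₂ = 0.164388·0.148 + -0.005731 = 0.018599 ≈ 0.0186

0.0186


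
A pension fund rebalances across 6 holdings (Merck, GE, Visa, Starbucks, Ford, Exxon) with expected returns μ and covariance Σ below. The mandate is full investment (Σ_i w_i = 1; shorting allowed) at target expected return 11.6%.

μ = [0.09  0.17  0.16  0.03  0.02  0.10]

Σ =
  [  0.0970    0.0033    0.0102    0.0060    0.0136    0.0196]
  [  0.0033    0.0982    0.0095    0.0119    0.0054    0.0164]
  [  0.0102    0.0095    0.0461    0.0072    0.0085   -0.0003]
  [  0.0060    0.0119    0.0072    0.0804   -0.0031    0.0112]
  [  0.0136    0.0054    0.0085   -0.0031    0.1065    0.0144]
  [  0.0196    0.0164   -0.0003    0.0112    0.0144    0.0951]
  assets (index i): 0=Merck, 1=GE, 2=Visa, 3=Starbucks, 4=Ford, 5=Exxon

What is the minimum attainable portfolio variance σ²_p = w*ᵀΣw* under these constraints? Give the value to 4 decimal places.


0.0205

g=Σ⁻¹μ = [0.4398  1.3185  3.2062  -0.2684  -0.3101  0.8222]
h=Σ⁻¹𝟙 = [5.6079  5.8709  16.6856  9.0185  6.4465  6.3614]
a=μᵀg=0.844673  b=𝟙ᵀg=5.208084  c=𝟙ᵀh=49.990842  D=ac−b²=15.101749
λ₁=(c·0.116−b)/D = (49.990842·0.116−5.208084)/15.101749 = 0.039125
λ₂=(a−b·0.116)/D = (0.844673−5.208084·0.116)/15.101749 = 0.015928
w* = 0.039125·g + 0.015928·h:
  w_0 = 0.039125·0.4398 + 0.015928·5.6079 = 0.1065  (Merck)
  w_1 = 0.039125·1.3185 + 0.015928·5.8709 = 0.1451  (GE)
  w_2 = 0.039125·3.2062 + 0.015928·16.6856 = 0.3912  (Visa)
  w_3 = 0.039125·-0.2684 + 0.015928·9.0185 = 0.1331  (Starbucks)
  w_4 = 0.039125·-0.3101 + 0.015928·6.4465 = 0.0905  (Ford)
  w_5 = 0.039125·0.8222 + 0.015928·6.3614 = 0.1335  (Exxon)
Σw_i=1.0000  μᵀw=0.1160
σ²=wᵀΣw=λ₁·μ_p+λ₂ = 0.039125·0.116 + 0.015928 = 0.020466 ≈ 0.0205


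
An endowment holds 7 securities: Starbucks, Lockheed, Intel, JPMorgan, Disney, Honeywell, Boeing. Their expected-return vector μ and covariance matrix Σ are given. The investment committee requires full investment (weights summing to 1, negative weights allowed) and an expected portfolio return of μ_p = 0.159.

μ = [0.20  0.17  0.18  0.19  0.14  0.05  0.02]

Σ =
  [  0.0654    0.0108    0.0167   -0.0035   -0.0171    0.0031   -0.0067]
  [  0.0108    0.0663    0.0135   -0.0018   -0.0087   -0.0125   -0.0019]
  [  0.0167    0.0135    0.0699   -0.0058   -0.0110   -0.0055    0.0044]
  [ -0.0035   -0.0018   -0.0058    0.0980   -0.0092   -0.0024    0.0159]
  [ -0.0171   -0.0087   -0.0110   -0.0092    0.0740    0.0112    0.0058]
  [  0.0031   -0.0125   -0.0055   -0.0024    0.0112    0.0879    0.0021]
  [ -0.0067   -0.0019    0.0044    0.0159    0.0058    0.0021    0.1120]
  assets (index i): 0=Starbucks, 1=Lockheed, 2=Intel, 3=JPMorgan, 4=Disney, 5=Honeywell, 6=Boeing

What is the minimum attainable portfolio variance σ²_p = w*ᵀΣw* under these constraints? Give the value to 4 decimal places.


p=Σ⁻¹μ = [3.1173  2.2261  2.2197  2.6004  3.4630  0.5499  -0.2432]
q=Σ⁻¹𝟙 = [15.6973  15.3490  12.3137  12.8810  20.1369  11.4054  6.5589]
a=μᵀp=2.402982  b=𝟙ᵀp=13.933272  c=𝟙ᵀq=94.342306  D=ac−b²=32.566805
λ₁=(c·0.159−b)/D = (94.342306·0.159−13.933272)/32.566805 = 0.032768
λ₂=(a−b·0.159)/D = (2.402982−13.933272·0.159)/32.566805 = 0.005760
w* = 0.032768·p + 0.005760·q:
  w_0 = 0.032768·3.1173 + 0.005760·15.6973 = 0.1926  (Starbucks)
  w_1 = 0.032768·2.2261 + 0.005760·15.3490 = 0.1614  (Lockheed)
  w_2 = 0.032768·2.2197 + 0.005760·12.3137 = 0.1437  (Intel)
  w_3 = 0.032768·2.6004 + 0.005760·12.8810 = 0.1594  (JPMorgan)
  w_4 = 0.032768·3.4630 + 0.005760·20.1369 = 0.2295  (Disney)
  w_5 = 0.032768·0.5499 + 0.005760·11.4054 = 0.0837  (Honeywell)
  w_6 = 0.032768·-0.2432 + 0.005760·6.5589 = 0.0298  (Boeing)
Σw_i=1.0000  μᵀw=0.1590
σ²=wᵀΣw=λ₁·μ_p+λ₂ = 0.032768·0.159 + 0.005760 = 0.010970 ≈ 0.0110

0.0110


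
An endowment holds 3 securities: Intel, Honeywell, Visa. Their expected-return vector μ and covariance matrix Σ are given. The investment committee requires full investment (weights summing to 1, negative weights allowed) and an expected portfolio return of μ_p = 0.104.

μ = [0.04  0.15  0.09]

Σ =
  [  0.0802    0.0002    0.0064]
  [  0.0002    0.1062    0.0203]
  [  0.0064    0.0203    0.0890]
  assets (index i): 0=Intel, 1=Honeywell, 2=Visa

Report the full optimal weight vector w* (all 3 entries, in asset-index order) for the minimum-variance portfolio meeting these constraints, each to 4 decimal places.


0.2588  0.4490  0.2923

g=Σ⁻¹μ = [0.4407  1.2802  0.6876]
h=Σ⁻¹𝟙 = [11.7614  7.7457  8.6235]
a=μᵀg=0.271534  b=𝟙ᵀg=2.408419  c=𝟙ᵀh=28.130516  D=ac−b²=1.837895
λ₁=(c·0.104−b)/D = (28.130516·0.104−2.408419)/1.837895 = 0.281384
λ₂=(a−b·0.104)/D = (0.271534−2.408419·0.104)/1.837895 = 0.011458
w* = 0.281384·g + 0.011458·h:
  w_0 = 0.281384·0.4407 + 0.011458·11.7614 = 0.2588  (Intel)
  w_1 = 0.281384·1.2802 + 0.011458·7.7457 = 0.4490  (Honeywell)
  w_2 = 0.281384·0.6876 + 0.011458·8.6235 = 0.2923  (Visa)
Σw_i=1.0000  μᵀw=0.1040
σ²=wᵀΣw=λ₁·μ_p+λ₂ = 0.281384·0.104 + 0.011458 = 0.040722 ≈ 0.0407


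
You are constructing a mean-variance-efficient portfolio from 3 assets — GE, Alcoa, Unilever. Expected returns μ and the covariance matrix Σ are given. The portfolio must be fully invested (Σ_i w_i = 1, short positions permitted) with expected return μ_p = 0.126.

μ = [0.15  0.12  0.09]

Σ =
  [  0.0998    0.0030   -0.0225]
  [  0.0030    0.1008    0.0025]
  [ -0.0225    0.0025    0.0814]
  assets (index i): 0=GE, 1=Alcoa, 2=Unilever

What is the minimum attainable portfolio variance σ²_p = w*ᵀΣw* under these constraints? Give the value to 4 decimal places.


0.0302

g=Σ⁻¹μ = [1.8255  1.0970  1.5765]
h=Σ⁻¹𝟙 = [13.2793  9.1367  15.6750]
a=μᵀg=0.547353  b=𝟙ᵀg=4.499046  c=𝟙ᵀh=38.090961  D=ac−b²=0.607794
λ₁=(c·0.126−b)/D = (38.090961·0.126−4.499046)/0.607794 = 0.494271
λ₂=(a−b·0.126)/D = (0.547353−4.499046·0.126)/0.607794 = -0.032127
w* = 0.494271·g + -0.032127·h:
  w_0 = 0.494271·1.8255 + -0.032127·13.2793 = 0.4756  (GE)
  w_1 = 0.494271·1.0970 + -0.032127·9.1367 = 0.2487  (Alcoa)
  w_2 = 0.494271·1.5765 + -0.032127·15.6750 = 0.2756  (Unilever)
Σw_i=1.0000  μᵀw=0.1260
σ²=wᵀΣw=λ₁·μ_p+λ₂ = 0.494271·0.126 + -0.032127 = 0.030151 ≈ 0.0302


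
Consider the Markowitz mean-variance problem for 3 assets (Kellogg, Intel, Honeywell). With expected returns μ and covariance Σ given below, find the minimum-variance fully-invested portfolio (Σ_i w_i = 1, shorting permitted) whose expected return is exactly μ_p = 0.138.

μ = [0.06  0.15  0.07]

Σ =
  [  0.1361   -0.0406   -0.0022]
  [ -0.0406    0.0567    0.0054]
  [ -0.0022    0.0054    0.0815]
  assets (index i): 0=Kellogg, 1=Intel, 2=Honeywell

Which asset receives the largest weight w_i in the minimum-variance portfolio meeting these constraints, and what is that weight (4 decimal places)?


Intel (0.8755)

g=Σ⁻¹μ = [1.5539  3.6957  0.6560]
h=Σ⁻¹𝟙 = [15.8647  27.9637  10.8454]
a=μᵀg=0.693511  b=𝟙ᵀg=5.905614  c=𝟙ᵀh=54.673784  D=ac−b²=3.040595
λ₁=(c·0.138−b)/D = (54.673784·0.138−5.905614)/3.040595 = 0.539160
λ₂=(a−b·0.138)/D = (0.693511−5.905614·0.138)/3.040595 = -0.039947
w* = 0.539160·g + -0.039947·h:
  w_0 = 0.539160·1.5539 + -0.039947·15.8647 = 0.2041  (Kellogg)
  w_1 = 0.539160·3.6957 + -0.039947·27.9637 = 0.8755  (Intel)
  w_2 = 0.539160·0.6560 + -0.039947·10.8454 = -0.0796  (Honeywell)
Σw_i=1.0000  μᵀw=0.1380
σ²=wᵀΣw=λ₁·μ_p+λ₂ = 0.539160·0.138 + -0.039947 = 0.034457 ≈ 0.0345


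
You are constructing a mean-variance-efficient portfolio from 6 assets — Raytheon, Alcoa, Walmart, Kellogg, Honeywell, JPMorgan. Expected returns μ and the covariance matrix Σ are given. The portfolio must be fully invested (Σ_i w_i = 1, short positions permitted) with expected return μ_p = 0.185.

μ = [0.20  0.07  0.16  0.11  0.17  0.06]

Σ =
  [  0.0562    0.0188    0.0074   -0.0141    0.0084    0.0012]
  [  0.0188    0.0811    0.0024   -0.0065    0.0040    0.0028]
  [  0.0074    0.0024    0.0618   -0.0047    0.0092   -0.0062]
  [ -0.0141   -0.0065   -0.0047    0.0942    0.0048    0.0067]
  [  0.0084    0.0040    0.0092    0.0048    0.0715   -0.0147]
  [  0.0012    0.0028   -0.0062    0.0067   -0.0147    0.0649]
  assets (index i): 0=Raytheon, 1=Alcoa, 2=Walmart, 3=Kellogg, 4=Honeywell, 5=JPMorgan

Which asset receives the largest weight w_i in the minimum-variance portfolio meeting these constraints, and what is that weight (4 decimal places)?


Raytheon (0.5147)

g=Σ⁻¹μ = [3.3620  0.0091  2.1618  1.5897  1.8703  1.3280]
h=Σ⁻¹𝟙 = [13.7287  8.4208  15.0120  12.0744  12.8372  17.8864]
a=μᵀg=1.591407  b=𝟙ᵀg=10.320808  c=𝟙ᵀh=79.959503  D=ac−b²=20.729031
λ₁=(c·0.185−b)/D = (79.959503·0.185−10.320808)/20.729031 = 0.215722
λ₂=(a−b·0.185)/D = (1.591407−10.320808·0.185)/20.729031 = -0.015338
w* = 0.215722·g + -0.015338·h:
  w_0 = 0.215722·3.3620 + -0.015338·13.7287 = 0.5147  (Raytheon)
  w_1 = 0.215722·0.0091 + -0.015338·8.4208 = -0.1272  (Alcoa)
  w_2 = 0.215722·2.1618 + -0.015338·15.0120 = 0.2361  (Walmart)
  w_3 = 0.215722·1.5897 + -0.015338·12.0744 = 0.1577  (Kellogg)
  w_4 = 0.215722·1.8703 + -0.015338·12.8372 = 0.2066  (Honeywell)
  w_5 = 0.215722·1.3280 + -0.015338·17.8864 = 0.0121  (JPMorgan)
Σw_i=1.0000  μᵀw=0.1850
σ²=wᵀΣw=λ₁·μ_p+λ₂ = 0.215722·0.185 + -0.015338 = 0.024570 ≈ 0.0246


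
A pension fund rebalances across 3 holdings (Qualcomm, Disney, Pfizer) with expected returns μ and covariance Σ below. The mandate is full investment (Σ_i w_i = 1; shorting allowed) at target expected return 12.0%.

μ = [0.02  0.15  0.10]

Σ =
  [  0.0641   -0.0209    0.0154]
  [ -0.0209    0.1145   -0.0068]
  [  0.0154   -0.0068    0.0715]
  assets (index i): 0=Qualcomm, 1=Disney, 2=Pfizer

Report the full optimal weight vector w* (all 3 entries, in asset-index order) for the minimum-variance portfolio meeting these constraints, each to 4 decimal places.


u=Σ⁻¹μ = [0.4471  1.4773  1.4428]
v=Σ⁻¹𝟙 = [16.9068  12.5046  11.5338]
a=μᵀu=0.374823  b=𝟙ᵀu=3.367213  c=𝟙ᵀv=40.945260  D=ac−b²=4.009087
λ₁=(c·0.120−b)/D = (40.945260·0.120−3.367213)/4.009087 = 0.385678
λ₂=(a−b·0.120)/D = (0.374823−3.367213·0.120)/4.009087 = -0.007294
w* = 0.385678·u + -0.007294·v:
  w_0 = 0.385678·0.4471 + -0.007294·16.9068 = 0.0491  (Qualcomm)
  w_1 = 0.385678·1.4773 + -0.007294·12.5046 = 0.4786  (Disney)
  w_2 = 0.385678·1.4428 + -0.007294·11.5338 = 0.4723  (Pfizer)
Σw_i=1.0000  μᵀw=0.1200
σ²=wᵀΣw=λ₁·μ_p+λ₂ = 0.385678·0.120 + -0.007294 = 0.038987 ≈ 0.0390

0.0491  0.4786  0.4723


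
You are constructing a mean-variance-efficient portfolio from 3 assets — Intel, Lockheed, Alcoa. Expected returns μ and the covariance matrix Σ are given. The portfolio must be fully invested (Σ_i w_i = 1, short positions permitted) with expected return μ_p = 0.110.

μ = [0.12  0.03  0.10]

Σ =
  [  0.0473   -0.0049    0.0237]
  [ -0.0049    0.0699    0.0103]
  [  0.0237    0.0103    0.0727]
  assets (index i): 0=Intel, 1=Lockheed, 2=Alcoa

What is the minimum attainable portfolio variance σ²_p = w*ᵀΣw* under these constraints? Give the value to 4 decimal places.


0.0354

g=Σ⁻¹μ = [2.3151  0.5107  0.5485]
h=Σ⁻¹𝟙 = [20.1559  14.9730  5.0630]
a=μᵀg=0.347976  b=𝟙ᵀg=3.374202  c=𝟙ᵀh=40.191961  D=ac−b²=2.600602
λ₁=(c·0.110−b)/D = (40.191961·0.110−3.374202)/2.600602 = 0.402566
λ₂=(a−b·0.110)/D = (0.347976−3.374202·0.110)/2.600602 = -0.008916
w* = 0.402566·g + -0.008916·h:
  w_0 = 0.402566·2.3151 + -0.008916·20.1559 = 0.7523  (Intel)
  w_1 = 0.402566·0.5107 + -0.008916·14.9730 = 0.0721  (Lockheed)
  w_2 = 0.402566·0.5485 + -0.008916·5.0630 = 0.1756  (Alcoa)
Σw_i=1.0000  μᵀw=0.1100
σ²=wᵀΣw=λ₁·μ_p+λ₂ = 0.402566·0.110 + -0.008916 = 0.035367 ≈ 0.0354


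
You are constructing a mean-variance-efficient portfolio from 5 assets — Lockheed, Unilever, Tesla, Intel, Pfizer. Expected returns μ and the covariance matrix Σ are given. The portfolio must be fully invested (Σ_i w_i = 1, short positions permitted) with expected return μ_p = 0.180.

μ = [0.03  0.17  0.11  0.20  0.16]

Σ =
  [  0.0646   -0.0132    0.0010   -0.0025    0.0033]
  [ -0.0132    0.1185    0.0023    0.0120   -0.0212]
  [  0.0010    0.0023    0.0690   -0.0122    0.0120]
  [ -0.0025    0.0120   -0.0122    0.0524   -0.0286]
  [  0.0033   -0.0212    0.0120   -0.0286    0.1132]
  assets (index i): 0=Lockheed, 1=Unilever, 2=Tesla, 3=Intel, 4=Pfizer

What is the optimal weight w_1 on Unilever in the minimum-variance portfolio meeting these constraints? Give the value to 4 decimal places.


p=Σ⁻¹μ = [0.7949  1.4310  2.0215  5.5513  2.8465]
q=Σ⁻¹𝟙 = [17.5961  9.8903  16.4637  30.2651  16.0744]
a=μᵀp=2.055174  b=𝟙ᵀp=12.645174  c=𝟙ᵀq=90.289623  D=ac−b²=25.660496
λ₁=(c·0.180−b)/D = (90.289623·0.180−12.645174)/25.660496 = 0.140565
λ₂=(a−b·0.180)/D = (2.055174−12.645174·0.180)/25.660496 = -0.008611
w* = 0.140565·p + -0.008611·q:
  w_0 = 0.140565·0.7949 + -0.008611·17.5961 = -0.0398  (Lockheed)
  w_1 = 0.140565·1.4310 + -0.008611·9.8903 = 0.1160  (Unilever)
  w_2 = 0.140565·2.0215 + -0.008611·16.4637 = 0.1424  (Tesla)
  w_3 = 0.140565·5.5513 + -0.008611·30.2651 = 0.5197  (Intel)
  w_4 = 0.140565·2.8465 + -0.008611·16.0744 = 0.2617  (Pfizer)
Σw_i=1.0000  μᵀw=0.1800
σ²=wᵀΣw=λ₁·μ_p+λ₂ = 0.140565·0.180 + -0.008611 = 0.016691 ≈ 0.0167

0.1160


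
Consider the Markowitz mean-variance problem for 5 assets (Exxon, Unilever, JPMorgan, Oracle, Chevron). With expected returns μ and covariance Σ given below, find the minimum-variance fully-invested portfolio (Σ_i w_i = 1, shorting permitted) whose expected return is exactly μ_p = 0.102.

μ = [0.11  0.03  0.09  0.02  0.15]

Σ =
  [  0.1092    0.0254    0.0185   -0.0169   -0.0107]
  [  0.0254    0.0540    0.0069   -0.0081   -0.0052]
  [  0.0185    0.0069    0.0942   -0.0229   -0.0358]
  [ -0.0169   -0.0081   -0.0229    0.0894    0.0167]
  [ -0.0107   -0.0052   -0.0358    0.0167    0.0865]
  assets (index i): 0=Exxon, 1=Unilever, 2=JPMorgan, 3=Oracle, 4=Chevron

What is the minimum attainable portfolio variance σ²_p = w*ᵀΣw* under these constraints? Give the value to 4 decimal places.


0.0160

p=Σ⁻¹μ = [0.9721  0.1726  1.8166  0.4146  2.5365]
q=Σ⁻¹𝟙 = [6.1047  17.2955  18.7803  15.3232  18.1699]
a=μᵀp=0.664384  b=𝟙ᵀp=5.912565  c=𝟙ᵀq=75.673684  D=ac−b²=15.317966
λ₁=(c·0.102−b)/D = (75.673684·0.102−5.912565)/15.317966 = 0.117911
λ₂=(a−b·0.102)/D = (0.664384−5.912565·0.102)/15.317966 = 0.004002
w* = 0.117911·p + 0.004002·q:
  w_0 = 0.117911·0.9721 + 0.004002·6.1047 = 0.1391  (Exxon)
  w_1 = 0.117911·0.1726 + 0.004002·17.2955 = 0.0896  (Unilever)
  w_2 = 0.117911·1.8166 + 0.004002·18.7803 = 0.2894  (JPMorgan)
  w_3 = 0.117911·0.4146 + 0.004002·15.3232 = 0.1102  (Oracle)
  w_4 = 0.117911·2.5365 + 0.004002·18.1699 = 0.3718  (Chevron)
Σw_i=1.0000  μᵀw=0.1020
σ²=wᵀΣw=λ₁·μ_p+λ₂ = 0.117911·0.102 + 0.004002 = 0.016029 ≈ 0.0160


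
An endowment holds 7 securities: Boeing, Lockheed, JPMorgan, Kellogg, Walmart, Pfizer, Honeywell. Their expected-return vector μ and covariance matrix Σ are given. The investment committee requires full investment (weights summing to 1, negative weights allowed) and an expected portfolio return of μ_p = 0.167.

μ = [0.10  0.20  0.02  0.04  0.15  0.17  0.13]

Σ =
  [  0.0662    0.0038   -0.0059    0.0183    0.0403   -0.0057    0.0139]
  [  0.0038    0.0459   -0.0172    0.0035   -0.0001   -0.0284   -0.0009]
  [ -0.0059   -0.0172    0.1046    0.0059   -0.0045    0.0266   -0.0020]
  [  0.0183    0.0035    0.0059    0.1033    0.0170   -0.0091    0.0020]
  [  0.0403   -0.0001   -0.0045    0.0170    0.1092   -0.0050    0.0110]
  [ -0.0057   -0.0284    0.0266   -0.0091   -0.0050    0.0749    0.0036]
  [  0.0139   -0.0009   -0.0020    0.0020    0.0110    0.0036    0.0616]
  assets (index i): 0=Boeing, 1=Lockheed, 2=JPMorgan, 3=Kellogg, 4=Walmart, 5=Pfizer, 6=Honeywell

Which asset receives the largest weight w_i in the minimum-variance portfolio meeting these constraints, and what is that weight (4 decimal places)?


u=Σ⁻¹μ = [0.3344  7.6098  0.2255  0.2654  1.2982  5.1419  1.6125]
v=Σ⁻¹𝟙 = [7.8738  41.0565  10.0367  7.5209  5.4817  26.6273  12.6036]
a=μᵀu=2.848993  b=𝟙ᵀu=16.487613  c=𝟙ᵀv=111.200499  D=ac−b²=44.968035
λ₁=(c·0.167−b)/D = (111.200499·0.167−16.487613)/44.968035 = 0.046319
λ₂=(a−b·0.167)/D = (2.848993−16.487613·0.167)/44.968035 = 0.002125
w* = 0.046319·u + 0.002125·v:
  w_0 = 0.046319·0.3344 + 0.002125·7.8738 = 0.0322  (Boeing)
  w_1 = 0.046319·7.6098 + 0.002125·41.0565 = 0.4397  (Lockheed)
  w_2 = 0.046319·0.2255 + 0.002125·10.0367 = 0.0318  (JPMorgan)
  w_3 = 0.046319·0.2654 + 0.002125·7.5209 = 0.0283  (Kellogg)
  w_4 = 0.046319·1.2982 + 0.002125·5.4817 = 0.0718  (Walmart)
  w_5 = 0.046319·5.1419 + 0.002125·26.6273 = 0.2948  (Pfizer)
  w_6 = 0.046319·1.6125 + 0.002125·12.6036 = 0.1015  (Honeywell)
Σw_i=1.0000  μᵀw=0.1670
σ²=wᵀΣw=λ₁·μ_p+λ₂ = 0.046319·0.167 + 0.002125 = 0.009860 ≈ 0.0099

Lockheed (0.4397)


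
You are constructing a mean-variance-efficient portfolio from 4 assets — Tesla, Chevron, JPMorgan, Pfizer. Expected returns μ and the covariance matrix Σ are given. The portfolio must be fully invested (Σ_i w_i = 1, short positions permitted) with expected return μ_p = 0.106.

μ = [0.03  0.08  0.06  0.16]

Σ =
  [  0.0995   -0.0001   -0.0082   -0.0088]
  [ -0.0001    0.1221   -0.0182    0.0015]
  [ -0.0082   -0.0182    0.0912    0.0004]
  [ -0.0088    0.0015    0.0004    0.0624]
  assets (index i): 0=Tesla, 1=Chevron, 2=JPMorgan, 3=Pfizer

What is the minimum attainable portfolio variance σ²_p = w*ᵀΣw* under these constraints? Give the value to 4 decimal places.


x=Σ⁻¹μ = [0.6046  0.7502  0.8504  2.6259]
y=Σ⁻¹𝟙 = [12.7652  10.0794  14.0474  17.4935]
a=μᵀx=0.549322  b=𝟙ᵀx=4.831119  c=𝟙ᵀy=54.385583  D=ac−b²=6.535459
λ₁=(c·0.106−b)/D = (54.385583·0.106−4.831119)/6.535459 = 0.142875
λ₂=(a−b·0.106)/D = (0.549322−4.831119·0.106)/6.535459 = 0.005696
w* = 0.142875·x + 0.005696·y:
  w_0 = 0.142875·0.6046 + 0.005696·12.7652 = 0.1591  (Tesla)
  w_1 = 0.142875·0.7502 + 0.005696·10.0794 = 0.1646  (Chevron)
  w_2 = 0.142875·0.8504 + 0.005696·14.0474 = 0.2015  (JPMorgan)
  w_3 = 0.142875·2.6259 + 0.005696·17.4935 = 0.4748  (Pfizer)
Σw_i=1.0000  μᵀw=0.1060
σ²=wᵀΣw=λ₁·μ_p+λ₂ = 0.142875·0.106 + 0.005696 = 0.020840 ≈ 0.0208

0.0208


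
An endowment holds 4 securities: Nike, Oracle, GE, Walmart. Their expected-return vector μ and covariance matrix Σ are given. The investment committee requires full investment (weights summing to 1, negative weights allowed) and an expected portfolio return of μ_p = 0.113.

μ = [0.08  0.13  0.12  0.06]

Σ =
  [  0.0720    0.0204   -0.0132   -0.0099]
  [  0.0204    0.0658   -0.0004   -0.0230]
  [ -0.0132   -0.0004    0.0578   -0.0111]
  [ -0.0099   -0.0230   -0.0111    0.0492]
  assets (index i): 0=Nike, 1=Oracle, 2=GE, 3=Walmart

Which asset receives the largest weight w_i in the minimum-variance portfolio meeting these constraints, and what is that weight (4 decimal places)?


Oracle (0.4243)

u=Σ⁻¹μ = [1.3646  2.7927  3.0781  3.4941]
v=Σ⁻¹𝟙 = [18.1986  24.4612  29.7165  42.1265]
a=μᵀu=1.051228  b=𝟙ᵀu=10.729411  c=𝟙ᵀv=114.502813  D=ac−b²=5.248324
λ₁=(c·0.113−b)/D = (114.502813·0.113−10.729411)/5.248324 = 0.420974
λ₂=(a−b·0.113)/D = (1.051228−10.729411·0.113)/5.248324 = -0.030714
w* = 0.420974·u + -0.030714·v:
  w_0 = 0.420974·1.3646 + -0.030714·18.1986 = 0.0155  (Nike)
  w_1 = 0.420974·2.7927 + -0.030714·24.4612 = 0.4243  (Oracle)
  w_2 = 0.420974·3.0781 + -0.030714·29.7165 = 0.3831  (GE)
  w_3 = 0.420974·3.4941 + -0.030714·42.1265 = 0.1770  (Walmart)
Σw_i=1.0000  μᵀw=0.1130
σ²=wᵀΣw=λ₁·μ_p+λ₂ = 0.420974·0.113 + -0.030714 = 0.016856 ≈ 0.0169


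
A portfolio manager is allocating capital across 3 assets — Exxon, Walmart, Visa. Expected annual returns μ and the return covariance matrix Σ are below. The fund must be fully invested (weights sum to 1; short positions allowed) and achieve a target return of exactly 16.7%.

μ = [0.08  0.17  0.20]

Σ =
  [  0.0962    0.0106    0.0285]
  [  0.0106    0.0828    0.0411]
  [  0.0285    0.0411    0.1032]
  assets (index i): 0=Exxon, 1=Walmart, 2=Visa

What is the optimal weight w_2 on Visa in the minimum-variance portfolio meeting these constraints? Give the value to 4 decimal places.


0.3851

p=Σ⁻¹μ = [0.2920  1.3633  1.3144]
q=Σ⁻¹𝟙 = [8.2725  9.1515  3.7607]
a=μᵀp=0.518003  b=𝟙ᵀp=2.969702  c=𝟙ᵀq=21.184731  D=ac−b²=2.154628
λ₁=(c·0.167−b)/D = (21.184731·0.167−2.969702)/2.154628 = 0.263687
λ₂=(a−b·0.167)/D = (0.518003−2.969702·0.167)/2.154628 = 0.010240
w* = 0.263687·p + 0.010240·q:
  w_0 = 0.263687·0.2920 + 0.010240·8.2725 = 0.1617  (Exxon)
  w_1 = 0.263687·1.3633 + 0.010240·9.1515 = 0.4532  (Walmart)
  w_2 = 0.263687·1.3144 + 0.010240·3.7607 = 0.3851  (Visa)
Σw_i=1.0000  μᵀw=0.1670
σ²=wᵀΣw=λ₁·μ_p+λ₂ = 0.263687·0.167 + 0.010240 = 0.054276 ≈ 0.0543


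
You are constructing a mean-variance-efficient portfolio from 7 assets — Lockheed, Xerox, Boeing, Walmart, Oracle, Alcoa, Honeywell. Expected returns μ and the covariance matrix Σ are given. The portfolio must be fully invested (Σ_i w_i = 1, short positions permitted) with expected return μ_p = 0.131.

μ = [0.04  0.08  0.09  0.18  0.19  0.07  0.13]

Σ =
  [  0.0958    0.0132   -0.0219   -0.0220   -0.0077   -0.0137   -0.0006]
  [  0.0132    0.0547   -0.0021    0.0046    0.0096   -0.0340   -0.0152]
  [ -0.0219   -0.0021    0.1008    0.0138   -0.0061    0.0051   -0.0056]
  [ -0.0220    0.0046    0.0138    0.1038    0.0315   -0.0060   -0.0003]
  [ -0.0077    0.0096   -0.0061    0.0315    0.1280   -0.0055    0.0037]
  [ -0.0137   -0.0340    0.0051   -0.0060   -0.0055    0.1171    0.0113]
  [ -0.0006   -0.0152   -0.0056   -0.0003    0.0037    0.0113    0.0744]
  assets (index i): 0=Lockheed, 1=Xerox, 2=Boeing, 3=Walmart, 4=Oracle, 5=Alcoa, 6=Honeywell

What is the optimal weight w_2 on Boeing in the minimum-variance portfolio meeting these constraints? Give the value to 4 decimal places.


p=Σ⁻¹μ = [0.9515  2.3271  1.0647  1.4498  1.0554  1.2623  2.0722]
q=Σ⁻¹𝟙 = [14.4298  29.2002  12.8249  9.1988  5.0642  17.1518  17.6684]
a=μᵀp=1.139278  b=𝟙ᵀp=10.182952  c=𝟙ᵀq=105.538103  D=ac−b²=16.544762
λ₁=(c·0.131−b)/D = (105.538103·0.131−10.182952)/16.544762 = 0.220163
λ₂=(a−b·0.131)/D = (1.139278−10.182952·0.131)/16.544762 = -0.011767
w* = 0.220163·p + -0.011767·q:
  w_0 = 0.220163·0.9515 + -0.011767·14.4298 = 0.0397  (Lockheed)
  w_1 = 0.220163·2.3271 + -0.011767·29.2002 = 0.1687  (Xerox)
  w_2 = 0.220163·1.0647 + -0.011767·12.8249 = 0.0835  (Boeing)
  w_3 = 0.220163·1.4498 + -0.011767·9.1988 = 0.2109  (Walmart)
  w_4 = 0.220163·1.0554 + -0.011767·5.0642 = 0.1728  (Oracle)
  w_5 = 0.220163·1.2623 + -0.011767·17.1518 = 0.0761  (Alcoa)
  w_6 = 0.220163·2.0722 + -0.011767·17.6684 = 0.2483  (Honeywell)
Σw_i=1.0000  μᵀw=0.1310
σ²=wᵀΣw=λ₁·μ_p+λ₂ = 0.220163·0.131 + -0.011767 = 0.017074 ≈ 0.0171

0.0835


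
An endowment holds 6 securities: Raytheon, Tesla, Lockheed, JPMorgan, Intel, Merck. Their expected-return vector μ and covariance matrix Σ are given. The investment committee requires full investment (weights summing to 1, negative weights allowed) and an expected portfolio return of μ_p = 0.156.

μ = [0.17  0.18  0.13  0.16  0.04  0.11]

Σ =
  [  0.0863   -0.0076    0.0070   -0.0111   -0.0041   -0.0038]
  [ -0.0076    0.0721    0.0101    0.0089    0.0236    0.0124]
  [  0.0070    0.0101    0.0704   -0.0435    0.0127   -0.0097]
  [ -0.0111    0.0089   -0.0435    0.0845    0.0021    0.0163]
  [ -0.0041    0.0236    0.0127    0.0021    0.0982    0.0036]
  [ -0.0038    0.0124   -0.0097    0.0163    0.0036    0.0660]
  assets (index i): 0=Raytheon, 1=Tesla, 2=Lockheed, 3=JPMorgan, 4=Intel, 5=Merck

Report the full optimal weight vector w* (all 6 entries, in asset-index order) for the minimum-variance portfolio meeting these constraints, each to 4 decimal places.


0.1859  0.1365  0.3225  0.3117  -0.0466  0.0901

x=Σ⁻¹μ = [2.3151  1.6762  4.0372  3.8917  -0.5462  1.1471]
y=Σ⁻¹𝟙 = [13.7005  4.3100  28.7877  25.4038  4.9834  12.8157]
a=μᵀx=1.947108  b=𝟙ᵀx=12.520962  c=𝟙ᵀy=90.001109  D=ac−b²=18.467356
λ₁=(c·0.156−b)/D = (90.001109·0.156−12.520962)/18.467356 = 0.082265
λ₂=(a−b·0.156)/D = (1.947108−12.520962·0.156)/18.467356 = -0.000334
w* = 0.082265·x + -0.000334·y:
  w_0 = 0.082265·2.3151 + -0.000334·13.7005 = 0.1859  (Raytheon)
  w_1 = 0.082265·1.6762 + -0.000334·4.3100 = 0.1365  (Tesla)
  w_2 = 0.082265·4.0372 + -0.000334·28.7877 = 0.3225  (Lockheed)
  w_3 = 0.082265·3.8917 + -0.000334·25.4038 = 0.3117  (JPMorgan)
  w_4 = 0.082265·-0.5462 + -0.000334·4.9834 = -0.0466  (Intel)
  w_5 = 0.082265·1.1471 + -0.000334·12.8157 = 0.0901  (Merck)
Σw_i=1.0000  μᵀw=0.1560
σ²=wᵀΣw=λ₁·μ_p+λ₂ = 0.082265·0.156 + -0.000334 = 0.012500 ≈ 0.0125


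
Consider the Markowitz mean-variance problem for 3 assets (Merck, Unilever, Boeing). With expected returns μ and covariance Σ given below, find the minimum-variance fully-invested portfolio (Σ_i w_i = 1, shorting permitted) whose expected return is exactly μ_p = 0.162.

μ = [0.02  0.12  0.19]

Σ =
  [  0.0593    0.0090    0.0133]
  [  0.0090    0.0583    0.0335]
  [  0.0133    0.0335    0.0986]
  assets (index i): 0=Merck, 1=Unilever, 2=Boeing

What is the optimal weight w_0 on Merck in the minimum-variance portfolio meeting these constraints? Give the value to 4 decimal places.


x=Σ⁻¹μ = [-0.1914  1.2000  1.5451]
y=Σ⁻¹𝟙 = [14.0518  12.7301  3.9214]
a=μᵀx=0.433741  b=𝟙ᵀx=2.553720  c=𝟙ᵀy=30.703375  D=ac−b²=6.795831
λ₁=(c·0.162−b)/D = (30.703375·0.162−2.553720)/6.795831 = 0.356134
λ₂=(a−b·0.162)/D = (0.433741−2.553720·0.162)/6.795831 = 0.002949
w* = 0.356134·x + 0.002949·y:
  w_0 = 0.356134·-0.1914 + 0.002949·14.0518 = -0.0267  (Merck)
  w_1 = 0.356134·1.2000 + 0.002949·12.7301 = 0.4649  (Unilever)
  w_2 = 0.356134·1.5451 + 0.002949·3.9214 = 0.5618  (Boeing)
Σw_i=1.0000  μᵀw=0.1620
σ²=wᵀΣw=λ₁·μ_p+λ₂ = 0.356134·0.162 + 0.002949 = 0.060642 ≈ 0.0606

-0.0267


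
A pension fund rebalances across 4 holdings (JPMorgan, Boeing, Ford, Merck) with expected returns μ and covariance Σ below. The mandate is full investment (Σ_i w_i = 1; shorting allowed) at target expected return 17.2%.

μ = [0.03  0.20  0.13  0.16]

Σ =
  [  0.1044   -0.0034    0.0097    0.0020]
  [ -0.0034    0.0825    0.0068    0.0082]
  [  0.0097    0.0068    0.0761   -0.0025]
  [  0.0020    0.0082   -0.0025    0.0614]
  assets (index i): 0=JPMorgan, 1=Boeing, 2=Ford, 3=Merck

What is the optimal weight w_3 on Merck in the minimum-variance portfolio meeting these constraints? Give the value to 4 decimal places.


g=Σ⁻¹μ = [0.1618  2.0630  1.5818  2.3895]
h=Σ⁻¹𝟙 = [8.5312  10.0065  11.6566  15.1470]
a=μᵀg=1.005412  b=𝟙ᵀg=6.196119  c=𝟙ᵀh=45.341350  D=ac−b²=7.194857
λ₁=(c·0.172−b)/D = (45.341350·0.172−6.196119)/7.194857 = 0.222742
λ₂=(a−b·0.172)/D = (1.005412−6.196119·0.172)/7.194857 = -0.008384
w* = 0.222742·g + -0.008384·h:
  w_0 = 0.222742·0.1618 + -0.008384·8.5312 = -0.0355  (JPMorgan)
  w_1 = 0.222742·2.0630 + -0.008384·10.0065 = 0.3756  (Boeing)
  w_2 = 0.222742·1.5818 + -0.008384·11.6566 = 0.2546  (Ford)
  w_3 = 0.222742·2.3895 + -0.008384·15.1470 = 0.4052  (Merck)
Σw_i=1.0000  μᵀw=0.1720
σ²=wᵀΣw=λ₁·μ_p+λ₂ = 0.222742·0.172 + -0.008384 = 0.029928 ≈ 0.0299

0.4052
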